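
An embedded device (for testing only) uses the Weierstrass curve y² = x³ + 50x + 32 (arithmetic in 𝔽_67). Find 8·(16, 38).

Write Q = (16, 38).
Repeated addition: build up to 8Q.
2Q: tangent at (16, 38): λ = (3·16² + 50)/(2·38) ≡ 14/9. 9⁻¹ ≡ 15 (mod 67) since 9·15 = 135 ≡ 1, so λ ≡ 14·15 ≡ 9.
  x = λ² - 16 - 16 = 81 - 32 ≡ 49; y = λ·(16 - 49) - 38 ≡ 0. → (49, 0)
3Q: (49, 0) + (16, 38). λ = (38 - 0)/(16 - 49) ≡ 38/34 mod 67. 34⁻¹ ≡ 2 (mod 67) since 34·2 = 68 ≡ 1, so λ ≡ 9.
  x = λ² - 49 - 16 = 81 - 65 ≡ 16; y = λ·(49 - 16) - 0 ≡ 29. → (16, 29)
4Q: (16, 29) + (16, 38): same x and y₁ ≡ -y₂, so the sum is the point at infinity.
5Q: the point at infinity + (16, 38) = (16, 38) (identity).
6Q: tangent at (16, 38): λ = (3·16² + 50)/(2·38) ≡ 14/9. 9⁻¹ ≡ 15 (mod 67) since 9·15 = 135 ≡ 1, so λ ≡ 14·15 ≡ 9.
  x = λ² - 16 - 16 = 81 - 32 ≡ 49; y = λ·(16 - 49) - 38 ≡ 0. → (49, 0)
7Q: (49, 0) + (16, 38). λ = (38 - 0)/(16 - 49) ≡ 38/34 mod 67. 34⁻¹ ≡ 2 (mod 67), so λ ≡ 9.
  x = λ² - 49 - 16 = 81 - 65 ≡ 16; y = λ·(49 - 16) - 0 ≡ 29. → (16, 29)
8Q: (16, 29) + (16, 38): same x and y₁ ≡ -y₂, so the sum is the point at infinity.

O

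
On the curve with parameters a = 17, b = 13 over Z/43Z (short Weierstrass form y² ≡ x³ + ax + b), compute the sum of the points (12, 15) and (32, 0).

(12, 15) + (32, 0). λ = (0 - 15)/(32 - 12) ≡ 28/20 mod 43. 20⁻¹ ≡ 28 (mod 43) since 20·28 = 560 ≡ 1, so λ ≡ 10.
  x = λ² - 12 - 32 = 100 - 44 ≡ 13; y = λ·(12 - 13) - 15 ≡ 18. → (13, 18)

(13, 18)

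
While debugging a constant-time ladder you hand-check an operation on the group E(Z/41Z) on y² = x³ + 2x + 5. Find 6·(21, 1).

(18, 16)

Write G = (21, 1).
Double-and-add on 6 = (110)₂. Start with G = (21, 1) for the leading 1-bit.
double: tangent at (21, 1): λ = (3·21² + 2)/(2·1) ≡ 13/2. 2⁻¹ ≡ 21 (mod 41) since 2·21 = 42 ≡ 1, so λ ≡ 13·21 ≡ 27.
  x = λ² - 21 - 21 = 729 - 42 ≡ 31; y = λ·(21 - 31) - 1 ≡ 16. → (31, 16)
add G: (31, 16) + (21, 1). λ = (1 - 16)/(21 - 31) ≡ 26/31 mod 41. 31⁻¹ ≡ 4 (mod 41) since 31·4 = 124 ≡ 1, so λ ≡ 22.
  x = λ² - 31 - 21 = 484 - 52 ≡ 22; y = λ·(31 - 22) - 16 ≡ 18. → (22, 18)
double: tangent at (22, 18): λ = (3·22² + 2)/(2·18) ≡ 19/36. 36⁻¹ ≡ 8 (mod 41), so λ ≡ 19·8 ≡ 29.
  x = λ² - 22 - 22 = 841 - 44 ≡ 18; y = λ·(22 - 18) - 18 ≡ 16. → (18, 16)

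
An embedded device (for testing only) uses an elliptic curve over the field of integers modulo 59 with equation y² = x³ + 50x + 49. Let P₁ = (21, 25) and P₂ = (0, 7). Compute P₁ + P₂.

(58, 36)

(21, 25) + (0, 7). λ = (7 - 25)/(0 - 21) ≡ 41/38 mod 59. 38⁻¹ ≡ 14 (mod 59) since 38·14 = 532 ≡ 1, so λ ≡ 43.
  x = λ² - 21 - 0 = 1849 - 21 ≡ 58; y = λ·(21 - 58) - 25 ≡ 36. → (58, 36)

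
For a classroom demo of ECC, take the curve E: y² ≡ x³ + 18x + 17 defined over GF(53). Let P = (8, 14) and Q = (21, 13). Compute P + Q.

(8, 14) + (21, 13). λ = (13 - 14)/(21 - 8) ≡ 52/13 mod 53. 13⁻¹ ≡ 49 (mod 53), so λ ≡ 4.
  x = λ² - 8 - 21 = 16 - 29 ≡ 40; y = λ·(8 - 40) - 14 ≡ 17. → (40, 17)

(40, 17)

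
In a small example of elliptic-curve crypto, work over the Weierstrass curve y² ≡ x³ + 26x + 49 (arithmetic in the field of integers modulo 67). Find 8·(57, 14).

(35, 63)

Write P = (57, 14).
Double-and-add on 8 = (1000)₂. Start with P = (57, 14) for the leading 1-bit.
double: tangent at (57, 14): λ = (3·57² + 26)/(2·14) ≡ 58/28. 28⁻¹ ≡ 12 (mod 67), so λ ≡ 58·12 ≡ 26.
  x = λ² - 57 - 57 = 676 - 114 ≡ 26; y = λ·(57 - 26) - 14 ≡ 55. → (26, 55)
double: tangent at (26, 55): λ = (3·26² + 26)/(2·55) ≡ 44/43. 43⁻¹ ≡ 53 (mod 67), so λ ≡ 44·53 ≡ 54.
  x = λ² - 26 - 26 = 2916 - 52 ≡ 50; y = λ·(26 - 50) - 55 ≡ 56. → (50, 56)
double: tangent at (50, 56): λ = (3·50² + 26)/(2·56) ≡ 22/45. 45⁻¹ ≡ 3 (mod 67), so λ ≡ 22·3 ≡ 66.
  x = λ² - 50 - 50 = 4356 - 100 ≡ 35; y = λ·(50 - 35) - 56 ≡ 63. → (35, 63)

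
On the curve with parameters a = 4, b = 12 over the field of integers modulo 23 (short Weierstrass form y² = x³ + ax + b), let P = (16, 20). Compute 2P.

tangent at (16, 20): λ = (3·16² + 4)/(2·20) ≡ 13/17. 17⁻¹ ≡ 19 (mod 23), so λ ≡ 13·19 ≡ 17.
  x = λ² - 16 - 16 = 289 - 32 ≡ 4; y = λ·(16 - 4) - 20 ≡ 0. → (4, 0)

(4, 0)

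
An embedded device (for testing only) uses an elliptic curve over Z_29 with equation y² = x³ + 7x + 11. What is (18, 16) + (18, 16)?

(21, 20)

tangent at (18, 16): λ = (3·18² + 7)/(2·16) ≡ 22/3. 3⁻¹ ≡ 10 (mod 29) since 3·10 = 30 ≡ 1, so λ ≡ 22·10 ≡ 17.
  x = λ² - 18 - 18 = 289 - 36 ≡ 21; y = λ·(18 - 21) - 16 ≡ 20. → (21, 20)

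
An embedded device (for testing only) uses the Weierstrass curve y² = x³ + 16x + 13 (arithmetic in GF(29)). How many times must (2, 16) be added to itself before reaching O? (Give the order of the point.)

2P: tangent at (2, 16): λ = (3·2² + 16)/(2·16) ≡ 28/3. 3⁻¹ ≡ 10 (mod 29), so λ ≡ 28·10 ≡ 19.
  x = λ² - 2 - 2 = 361 - 4 ≡ 9; y = λ·(2 - 9) - 16 ≡ 25. → (9, 25)
3P: (9, 25) + (2, 16). λ = (16 - 25)/(2 - 9) ≡ 20/22 mod 29. 22⁻¹ ≡ 4 (mod 29) since 22·4 = 88 ≡ 1, so λ ≡ 22.
  x = λ² - 9 - 2 = 484 - 11 ≡ 9; y = λ·(9 - 9) - 25 ≡ 4. → (9, 4)
4P: (9, 4) + (2, 16). λ = (16 - 4)/(2 - 9) ≡ 12/22 mod 29. 22⁻¹ ≡ 4 (mod 29) since 22·4 = 88 ≡ 1, so λ ≡ 19.
  x = λ² - 9 - 2 = 361 - 11 ≡ 2; y = λ·(9 - 2) - 4 ≡ 13. → (2, 13)
5P: (2, 13) + (2, 16): same x and y₁ ≡ -y₂, so the sum is O.
5P = O, so the order is 5.

5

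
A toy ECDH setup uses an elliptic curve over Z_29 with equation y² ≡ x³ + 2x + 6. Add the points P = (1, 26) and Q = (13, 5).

(9, 17)

(1, 26) + (13, 5). λ = (5 - 26)/(13 - 1) ≡ 8/12 mod 29. 12⁻¹ ≡ 17 (mod 29), so λ ≡ 20.
  x = λ² - 1 - 13 = 400 - 14 ≡ 9; y = λ·(1 - 9) - 26 ≡ 17. → (9, 17)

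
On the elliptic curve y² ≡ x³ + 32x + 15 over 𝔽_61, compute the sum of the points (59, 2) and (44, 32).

(23, 48)

(59, 2) + (44, 32). λ = (32 - 2)/(44 - 59) ≡ 30/46 mod 61. 46⁻¹ ≡ 4 (mod 61), so λ ≡ 59.
  x = λ² - 59 - 44 = 3481 - 103 ≡ 23; y = λ·(59 - 23) - 2 ≡ 48. → (23, 48)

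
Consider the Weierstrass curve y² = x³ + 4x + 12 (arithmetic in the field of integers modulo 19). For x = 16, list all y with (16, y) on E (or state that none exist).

x³ + 4x + 12 = 4172 ≡ 11 (mod 19).
Square roots of 11 mod 19: 7 and 12 (since 7² = 49 ≡ 11).

7, 12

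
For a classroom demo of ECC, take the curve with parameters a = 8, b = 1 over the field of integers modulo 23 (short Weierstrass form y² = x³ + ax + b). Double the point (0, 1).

(16, 4)

tangent at (0, 1): λ = (3·0² + 8)/(2·1) ≡ 8/2. 2⁻¹ ≡ 12 (mod 23) since 2·12 = 24 ≡ 1, so λ ≡ 8·12 ≡ 4.
  x = λ² - 0 - 0 = 16 - 0 ≡ 16; y = λ·(0 - 16) - 1 ≡ 4. → (16, 4)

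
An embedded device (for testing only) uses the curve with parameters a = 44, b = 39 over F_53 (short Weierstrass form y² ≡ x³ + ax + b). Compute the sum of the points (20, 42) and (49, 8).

(20, 42) + (49, 8). λ = (8 - 42)/(49 - 20) ≡ 19/29 mod 53. 29⁻¹ ≡ 11 (mod 53) since 29·11 = 319 ≡ 1, so λ ≡ 50.
  x = λ² - 20 - 49 = 2500 - 69 ≡ 46; y = λ·(20 - 46) - 42 ≡ 36. → (46, 36)

(46, 36)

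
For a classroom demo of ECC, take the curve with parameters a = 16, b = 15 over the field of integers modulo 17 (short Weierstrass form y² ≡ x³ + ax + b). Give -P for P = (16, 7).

(16, 10)

-(16, 7) = (16, -7 mod 17) = (16, 10).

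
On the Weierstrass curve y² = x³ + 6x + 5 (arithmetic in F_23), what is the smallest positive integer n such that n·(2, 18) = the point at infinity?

2P: tangent at (2, 18): λ = (3·2² + 6)/(2·18) ≡ 18/13. 13⁻¹ ≡ 16 (mod 23) since 13·16 = 208 ≡ 1, so λ ≡ 18·16 ≡ 12.
  x = λ² - 2 - 2 = 144 - 4 ≡ 2; y = λ·(2 - 2) - 18 ≡ 5. → (2, 5)
3P: (2, 5) + (2, 18): same x and y₁ ≡ -y₂, so the sum is the point at infinity.
3P = the point at infinity, so the order is 3.

3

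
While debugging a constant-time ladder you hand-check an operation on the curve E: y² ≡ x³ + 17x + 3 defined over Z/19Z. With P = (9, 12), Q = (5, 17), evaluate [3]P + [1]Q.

(18, 17)

First 3P:
Repeated addition: build up to 3P.
2P: tangent at (9, 12): λ = (3·9² + 17)/(2·12) ≡ 13/5. 5⁻¹ ≡ 4 (mod 19), so λ ≡ 13·4 ≡ 14.
  x = λ² - 9 - 9 = 196 - 18 ≡ 7; y = λ·(9 - 7) - 12 ≡ 16. → (7, 16)
3P: (7, 16) + (9, 12). λ = (12 - 16)/(9 - 7) ≡ 15/2 mod 19. 2⁻¹ ≡ 10 (mod 19), so λ ≡ 17.
  x = λ² - 7 - 9 = 289 - 16 ≡ 7; y = λ·(7 - 7) - 16 ≡ 3. → (7, 3)
3P = (7, 3).
Finally 3P + Q:
(7, 3) + (5, 17). λ = (17 - 3)/(5 - 7) ≡ 14/17 mod 19. 17⁻¹ ≡ 9 (mod 19) since 17·9 = 153 ≡ 1, so λ ≡ 12.
  x = λ² - 7 - 5 = 144 - 12 ≡ 18; y = λ·(7 - 18) - 3 ≡ 17. → (18, 17)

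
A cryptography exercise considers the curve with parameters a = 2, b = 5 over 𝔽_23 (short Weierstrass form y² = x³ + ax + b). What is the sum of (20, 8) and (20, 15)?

The two points share x = 20 and their y-coordinates satisfy 8 + 15 ≡ 0 (mod 23), so they are inverses. Their sum is ∞.

O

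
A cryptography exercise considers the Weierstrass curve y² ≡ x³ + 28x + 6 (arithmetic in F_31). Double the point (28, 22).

tangent at (28, 22): λ = (3·28² + 28)/(2·22) ≡ 24/13. 13⁻¹ ≡ 12 (mod 31), so λ ≡ 24·12 ≡ 9.
  x = λ² - 28 - 28 = 81 - 56 ≡ 25; y = λ·(28 - 25) - 22 ≡ 5. → (25, 5)

(25, 5)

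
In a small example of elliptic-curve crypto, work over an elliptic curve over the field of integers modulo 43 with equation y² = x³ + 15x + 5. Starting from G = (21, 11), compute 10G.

(8, 11)

Double-and-add on 10 = (1010)₂. Start with G = (21, 11) for the leading 1-bit.
double: tangent at (21, 11): λ = (3·21² + 15)/(2·11) ≡ 5/22. 22⁻¹ ≡ 2 (mod 43), so λ ≡ 5·2 ≡ 10.
  x = λ² - 21 - 21 = 100 - 42 ≡ 15; y = λ·(21 - 15) - 11 ≡ 6. → (15, 6)
double: tangent at (15, 6): λ = (3·15² + 15)/(2·6) ≡ 2/12. 12⁻¹ ≡ 18 (mod 43), so λ ≡ 2·18 ≡ 36.
  x = λ² - 15 - 15 = 1296 - 30 ≡ 19; y = λ·(15 - 19) - 6 ≡ 22. → (19, 22)
add G: (19, 22) + (21, 11). λ = (11 - 22)/(21 - 19) ≡ 32/2 mod 43. 2⁻¹ ≡ 22 (mod 43), so λ ≡ 16.
  x = λ² - 19 - 21 = 256 - 40 ≡ 1; y = λ·(19 - 1) - 22 ≡ 8. → (1, 8)
double: tangent at (1, 8): λ = (3·1² + 15)/(2·8) ≡ 18/16. 16⁻¹ ≡ 35 (mod 43) since 16·35 = 560 ≡ 1, so λ ≡ 18·35 ≡ 28.
  x = λ² - 1 - 1 = 784 - 2 ≡ 8; y = λ·(1 - 8) - 8 ≡ 11. → (8, 11)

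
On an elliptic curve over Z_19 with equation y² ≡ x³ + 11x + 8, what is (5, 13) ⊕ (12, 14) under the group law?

(9, 0)

(5, 13) + (12, 14). λ = (14 - 13)/(12 - 5) ≡ 1/7 mod 19. 7⁻¹ ≡ 11 (mod 19), so λ ≡ 11.
  x = λ² - 5 - 12 = 121 - 17 ≡ 9; y = λ·(5 - 9) - 13 ≡ 0. → (9, 0)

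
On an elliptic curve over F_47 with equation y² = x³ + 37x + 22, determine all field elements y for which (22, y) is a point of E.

x³ + 37x + 22 = 11484 ≡ 16 (mod 47).
Square roots of 16 mod 47: 4 and 43 (since 4² = 16 ≡ 16).

4, 43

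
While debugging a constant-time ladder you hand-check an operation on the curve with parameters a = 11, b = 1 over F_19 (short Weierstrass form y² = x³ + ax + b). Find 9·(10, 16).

Write P = (10, 16).
Repeated addition: build up to 9P.
2P: tangent at (10, 16): λ = (3·10² + 11)/(2·16) ≡ 7/13. 13⁻¹ ≡ 3 (mod 19) since 13·3 = 39 ≡ 1, so λ ≡ 7·3 ≡ 2.
  x = λ² - 10 - 10 = 4 - 20 ≡ 3; y = λ·(10 - 3) - 16 ≡ 17. → (3, 17)
3P: (3, 17) + (10, 16). λ = (16 - 17)/(10 - 3) ≡ 18/7 mod 19. 7⁻¹ ≡ 11 (mod 19), so λ ≡ 8.
  x = λ² - 3 - 10 = 64 - 13 ≡ 13; y = λ·(3 - 13) - 17 ≡ 17. → (13, 17)
4P: (13, 17) + (10, 16). λ = (16 - 17)/(10 - 13) ≡ 18/16 mod 19. 16⁻¹ ≡ 6 (mod 19), so λ ≡ 13.
  x = λ² - 13 - 10 = 169 - 23 ≡ 13; y = λ·(13 - 13) - 17 ≡ 2. → (13, 2)
5P: (13, 2) + (10, 16). λ = (16 - 2)/(10 - 13) ≡ 14/16 mod 19. 16⁻¹ ≡ 6 (mod 19), so λ ≡ 8.
  x = λ² - 13 - 10 = 64 - 23 ≡ 3; y = λ·(13 - 3) - 2 ≡ 2. → (3, 2)
6P: (3, 2) + (10, 16). λ = (16 - 2)/(10 - 3) ≡ 14/7 mod 19. 7⁻¹ ≡ 11 (mod 19), so λ ≡ 2.
  x = λ² - 3 - 10 = 4 - 13 ≡ 10; y = λ·(3 - 10) - 2 ≡ 3. → (10, 3)
7P: (10, 3) + (10, 16): same x and y₁ ≡ -y₂, so the sum is 𝒪.
8P: 𝒪 + (10, 16) = (10, 16) (identity).
9P: tangent at (10, 16): λ = (3·10² + 11)/(2·16) ≡ 7/13. 13⁻¹ ≡ 3 (mod 19) since 13·3 = 39 ≡ 1, so λ ≡ 7·3 ≡ 2.
  x = λ² - 10 - 10 = 4 - 20 ≡ 3; y = λ·(10 - 3) - 16 ≡ 17. → (3, 17)

(3, 17)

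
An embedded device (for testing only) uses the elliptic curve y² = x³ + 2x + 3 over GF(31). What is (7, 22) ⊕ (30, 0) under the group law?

(7, 22) + (30, 0). λ = (0 - 22)/(30 - 7) ≡ 9/23 mod 31. 23⁻¹ ≡ 27 (mod 31) since 23·27 = 621 ≡ 1, so λ ≡ 26.
  x = λ² - 7 - 30 = 676 - 37 ≡ 19; y = λ·(7 - 19) - 22 ≡ 7. → (19, 7)

(19, 7)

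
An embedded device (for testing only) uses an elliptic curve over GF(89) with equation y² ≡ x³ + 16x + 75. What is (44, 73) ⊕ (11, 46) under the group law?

(56, 79)

(44, 73) + (11, 46). λ = (46 - 73)/(11 - 44) ≡ 62/56 mod 89. 56⁻¹ ≡ 62 (mod 89), so λ ≡ 17.
  x = λ² - 44 - 11 = 289 - 55 ≡ 56; y = λ·(44 - 56) - 73 ≡ 79. → (56, 79)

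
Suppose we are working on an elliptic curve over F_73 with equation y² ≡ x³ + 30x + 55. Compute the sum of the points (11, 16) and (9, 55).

(11, 16) + (9, 55). λ = (55 - 16)/(9 - 11) ≡ 39/71 mod 73. 71⁻¹ ≡ 36 (mod 73), so λ ≡ 17.
  x = λ² - 11 - 9 = 289 - 20 ≡ 50; y = λ·(11 - 50) - 16 ≡ 51. → (50, 51)

(50, 51)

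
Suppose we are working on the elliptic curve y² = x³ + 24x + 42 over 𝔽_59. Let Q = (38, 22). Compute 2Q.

(49, 10)

tangent at (38, 22): λ = (3·38² + 24)/(2·22) ≡ 49/44. 44⁻¹ ≡ 55 (mod 59), so λ ≡ 49·55 ≡ 40.
  x = λ² - 38 - 38 = 1600 - 76 ≡ 49; y = λ·(38 - 49) - 22 ≡ 10. → (49, 10)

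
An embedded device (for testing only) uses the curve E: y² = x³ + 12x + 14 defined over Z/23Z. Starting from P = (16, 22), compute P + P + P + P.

(18, 6)

Repeated addition: build up to 4P.
2P: tangent at (16, 22): λ = (3·16² + 12)/(2·22) ≡ 21/21. 21⁻¹ ≡ 11 (mod 23) since 21·11 = 231 ≡ 1, so λ ≡ 21·11 ≡ 1.
  x = λ² - 16 - 16 = 1 - 32 ≡ 15; y = λ·(16 - 15) - 22 ≡ 2. → (15, 2)
3P: (15, 2) + (16, 22). λ = (22 - 2)/(16 - 15) ≡ 20/1 mod 23. 1⁻¹ ≡ 1 (mod 23), so λ ≡ 20.
  x = λ² - 15 - 16 = 400 - 31 ≡ 1; y = λ·(15 - 1) - 2 ≡ 2. → (1, 2)
4P: (1, 2) + (16, 22). λ = (22 - 2)/(16 - 1) ≡ 20/15 mod 23. 15⁻¹ ≡ 20 (mod 23), so λ ≡ 9.
  x = λ² - 1 - 16 = 81 - 17 ≡ 18; y = λ·(1 - 18) - 2 ≡ 6. → (18, 6)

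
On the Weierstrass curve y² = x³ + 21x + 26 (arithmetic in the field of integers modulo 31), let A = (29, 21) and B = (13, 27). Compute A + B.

(9, 18)

(29, 21) + (13, 27). λ = (27 - 21)/(13 - 29) ≡ 6/15 mod 31. 15⁻¹ ≡ 29 (mod 31), so λ ≡ 19.
  x = λ² - 29 - 13 = 361 - 42 ≡ 9; y = λ·(29 - 9) - 21 ≡ 18. → (9, 18)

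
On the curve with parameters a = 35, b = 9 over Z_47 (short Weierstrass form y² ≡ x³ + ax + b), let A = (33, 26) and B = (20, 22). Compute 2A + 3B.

First 2A:
Repeated addition: build up to 2A.
2A: tangent at (33, 26): λ = (3·33² + 35)/(2·26) ≡ 12/5. 5⁻¹ ≡ 19 (mod 47), so λ ≡ 12·19 ≡ 40.
  x = λ² - 33 - 33 = 1600 - 66 ≡ 30; y = λ·(33 - 30) - 26 ≡ 0. → (30, 0)
2A = (30, 0).
Next 3B:
Repeated addition: build up to 3B.
2B: tangent at (20, 22): λ = (3·20² + 35)/(2·22) ≡ 13/44. 44⁻¹ ≡ 31 (mod 47) since 44·31 = 1364 ≡ 1, so λ ≡ 13·31 ≡ 27.
  x = λ² - 20 - 20 = 729 - 40 ≡ 31; y = λ·(20 - 31) - 22 ≡ 10. → (31, 10)
3B: (31, 10) + (20, 22). λ = (22 - 10)/(20 - 31) ≡ 12/36 mod 47. 36⁻¹ ≡ 17 (mod 47), so λ ≡ 16.
  x = λ² - 31 - 20 = 256 - 51 ≡ 17; y = λ·(31 - 17) - 10 ≡ 26. → (17, 26)
3B = (17, 26).
Finally 2A + 3B:
(30, 0) + (17, 26). λ = (26 - 0)/(17 - 30) ≡ 26/34 mod 47. 34⁻¹ ≡ 18 (mod 47), so λ ≡ 45.
  x = λ² - 30 - 17 = 2025 - 47 ≡ 4; y = λ·(30 - 4) - 0 ≡ 42. → (4, 42)

(4, 42)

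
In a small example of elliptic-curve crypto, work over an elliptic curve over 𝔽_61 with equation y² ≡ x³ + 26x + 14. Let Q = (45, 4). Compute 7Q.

Double-and-add on 7 = (111)₂. Start with Q = (45, 4) for the leading 1-bit.
double: tangent at (45, 4): λ = (3·45² + 26)/(2·4) ≡ 1/8. 8⁻¹ ≡ 23 (mod 61), so λ ≡ 1·23 ≡ 23.
  x = λ² - 45 - 45 = 529 - 90 ≡ 12; y = λ·(45 - 12) - 4 ≡ 23. → (12, 23)
add Q: (12, 23) + (45, 4). λ = (4 - 23)/(45 - 12) ≡ 42/33 mod 61. 33⁻¹ ≡ 37 (mod 61) since 33·37 = 1221 ≡ 1, so λ ≡ 29.
  x = λ² - 12 - 45 = 841 - 57 ≡ 52; y = λ·(12 - 52) - 23 ≡ 37. → (52, 37)
double: tangent at (52, 37): λ = (3·52² + 26)/(2·37) ≡ 25/13. 13⁻¹ ≡ 47 (mod 61), so λ ≡ 25·47 ≡ 16.
  x = λ² - 52 - 52 = 256 - 104 ≡ 30; y = λ·(52 - 30) - 37 ≡ 10. → (30, 10)
add Q: (30, 10) + (45, 4). λ = (4 - 10)/(45 - 30) ≡ 55/15 mod 61. 15⁻¹ ≡ 57 (mod 61) since 15·57 = 855 ≡ 1, so λ ≡ 24.
  x = λ² - 30 - 45 = 576 - 75 ≡ 13; y = λ·(30 - 13) - 10 ≡ 32. → (13, 32)

(13, 32)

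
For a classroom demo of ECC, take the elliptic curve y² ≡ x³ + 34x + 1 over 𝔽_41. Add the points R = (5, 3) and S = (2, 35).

(2, 6)

(5, 3) + (2, 35). λ = (35 - 3)/(2 - 5) ≡ 32/38 mod 41. 38⁻¹ ≡ 27 (mod 41) since 38·27 = 1026 ≡ 1, so λ ≡ 3.
  x = λ² - 5 - 2 = 9 - 7 ≡ 2; y = λ·(5 - 2) - 3 ≡ 6. → (2, 6)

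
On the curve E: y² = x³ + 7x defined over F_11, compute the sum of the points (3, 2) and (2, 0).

(10, 6)

(3, 2) + (2, 0). λ = (0 - 2)/(2 - 3) ≡ 9/10 mod 11. 10⁻¹ ≡ 10 (mod 11) since 10·10 = 100 ≡ 1, so λ ≡ 2.
  x = λ² - 3 - 2 = 4 - 5 ≡ 10; y = λ·(3 - 10) - 2 ≡ 6. → (10, 6)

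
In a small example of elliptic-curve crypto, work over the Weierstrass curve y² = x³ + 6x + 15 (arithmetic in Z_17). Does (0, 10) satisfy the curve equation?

yes

y² = 10² ≡ 15; x³ + 6x + 15 = 15 ≡ 15 (mod 17). 15 = 15.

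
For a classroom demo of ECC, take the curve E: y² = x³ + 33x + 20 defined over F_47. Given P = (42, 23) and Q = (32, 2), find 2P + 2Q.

(9, 24)

First 2P:
Repeated addition: build up to 2P.
2P: tangent at (42, 23): λ = (3·42² + 33)/(2·23) ≡ 14/46. 46⁻¹ ≡ 46 (mod 47) since 46·46 = 2116 ≡ 1, so λ ≡ 14·46 ≡ 33.
  x = λ² - 42 - 42 = 1089 - 84 ≡ 18; y = λ·(42 - 18) - 23 ≡ 17. → (18, 17)
2P = (18, 17).
Next 2Q:
Repeated addition: build up to 2Q.
2Q: tangent at (32, 2): λ = (3·32² + 33)/(2·2) ≡ 3/4. 4⁻¹ ≡ 12 (mod 47), so λ ≡ 3·12 ≡ 36.
  x = λ² - 32 - 32 = 1296 - 64 ≡ 10; y = λ·(32 - 10) - 2 ≡ 38. → (10, 38)
2Q = (10, 38).
Finally 2P + 2Q:
(18, 17) + (10, 38). λ = (38 - 17)/(10 - 18) ≡ 21/39 mod 47. 39⁻¹ ≡ 41 (mod 47) since 39·41 = 1599 ≡ 1, so λ ≡ 15.
  x = λ² - 18 - 10 = 225 - 28 ≡ 9; y = λ·(18 - 9) - 17 ≡ 24. → (9, 24)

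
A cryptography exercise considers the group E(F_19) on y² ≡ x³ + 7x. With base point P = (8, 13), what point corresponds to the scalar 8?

O

Double-and-add on 8 = (1000)₂. Start with P = (8, 13) for the leading 1-bit.
double: tangent at (8, 13): λ = (3·8² + 7)/(2·13) ≡ 9/7. 7⁻¹ ≡ 11 (mod 19) since 7·11 = 77 ≡ 1, so λ ≡ 9·11 ≡ 4.
  x = λ² - 8 - 8 = 16 - 16 ≡ 0; y = λ·(8 - 0) - 13 ≡ 0. → (0, 0)
double: (0, 0) + (0, 0): same x and y₁ ≡ -y₂, so the sum is the point at infinity.
double: the point at infinity + the point at infinity = the point at infinity (identity).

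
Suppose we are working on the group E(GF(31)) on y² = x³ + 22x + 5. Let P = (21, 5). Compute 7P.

(28, 6)

Double-and-add on 7 = (111)₂. Start with P = (21, 5) for the leading 1-bit.
double: tangent at (21, 5): λ = (3·21² + 22)/(2·5) ≡ 12/10. 10⁻¹ ≡ 28 (mod 31) since 10·28 = 280 ≡ 1, so λ ≡ 12·28 ≡ 26.
  x = λ² - 21 - 21 = 676 - 42 ≡ 14; y = λ·(21 - 14) - 5 ≡ 22. → (14, 22)
add P: (14, 22) + (21, 5). λ = (5 - 22)/(21 - 14) ≡ 14/7 mod 31. 7⁻¹ ≡ 9 (mod 31) since 7·9 = 63 ≡ 1, so λ ≡ 2.
  x = λ² - 14 - 21 = 4 - 35 ≡ 0; y = λ·(14 - 0) - 22 ≡ 6. → (0, 6)
double: tangent at (0, 6): λ = (3·0² + 22)/(2·6) ≡ 22/12. 12⁻¹ ≡ 13 (mod 31), so λ ≡ 22·13 ≡ 7.
  x = λ² - 0 - 0 = 49 - 0 ≡ 18; y = λ·(0 - 18) - 6 ≡ 23. → (18, 23)
add P: (18, 23) + (21, 5). λ = (5 - 23)/(21 - 18) ≡ 13/3 mod 31. 3⁻¹ ≡ 21 (mod 31), so λ ≡ 25.
  x = λ² - 18 - 21 = 625 - 39 ≡ 28; y = λ·(18 - 28) - 23 ≡ 6. → (28, 6)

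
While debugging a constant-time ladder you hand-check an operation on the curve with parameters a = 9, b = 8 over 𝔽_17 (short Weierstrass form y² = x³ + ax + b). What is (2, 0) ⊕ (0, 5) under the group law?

(2, 0) + (0, 5). λ = (5 - 0)/(0 - 2) ≡ 5/15 mod 17. 15⁻¹ ≡ 8 (mod 17), so λ ≡ 6.
  x = λ² - 2 - 0 = 36 - 2 ≡ 0; y = λ·(2 - 0) - 0 ≡ 12. → (0, 12)

(0, 12)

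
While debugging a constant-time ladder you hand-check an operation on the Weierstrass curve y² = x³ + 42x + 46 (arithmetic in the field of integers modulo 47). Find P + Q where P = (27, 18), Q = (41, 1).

(21, 15)

(27, 18) + (41, 1). λ = (1 - 18)/(41 - 27) ≡ 30/14 mod 47. 14⁻¹ ≡ 37 (mod 47), so λ ≡ 29.
  x = λ² - 27 - 41 = 841 - 68 ≡ 21; y = λ·(27 - 21) - 18 ≡ 15. → (21, 15)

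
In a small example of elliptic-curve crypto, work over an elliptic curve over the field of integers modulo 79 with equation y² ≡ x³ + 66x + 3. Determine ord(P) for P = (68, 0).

2

2P: (68, 0) + (68, 0): same x and y₁ ≡ -y₂, so the sum is O.
2P = O, so the order is 2.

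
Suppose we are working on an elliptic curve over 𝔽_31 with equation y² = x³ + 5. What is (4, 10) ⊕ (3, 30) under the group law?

(4, 10) + (3, 30). λ = (30 - 10)/(3 - 4) ≡ 20/30 mod 31. 30⁻¹ ≡ 30 (mod 31) since 30·30 = 900 ≡ 1, so λ ≡ 11.
  x = λ² - 4 - 3 = 121 - 7 ≡ 21; y = λ·(4 - 21) - 10 ≡ 20. → (21, 20)

(21, 20)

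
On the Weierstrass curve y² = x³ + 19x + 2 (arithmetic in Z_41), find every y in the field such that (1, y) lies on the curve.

x³ + 19x + 2 = 22 ≡ 22 (mod 41).
22 is a non-residue mod 41; no y exists.

none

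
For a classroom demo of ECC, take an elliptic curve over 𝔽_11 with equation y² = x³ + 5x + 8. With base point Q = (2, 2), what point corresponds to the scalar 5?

Repeated addition: build up to 5Q.
2Q: tangent at (2, 2): λ = (3·2² + 5)/(2·2) ≡ 6/4. 4⁻¹ ≡ 3 (mod 11) since 4·3 = 12 ≡ 1, so λ ≡ 6·3 ≡ 7.
  x = λ² - 2 - 2 = 49 - 4 ≡ 1; y = λ·(2 - 1) - 2 ≡ 5. → (1, 5)
3Q: (1, 5) + (2, 2). λ = (2 - 5)/(2 - 1) ≡ 8/1 mod 11. 1⁻¹ ≡ 1 (mod 11), so λ ≡ 8.
  x = λ² - 1 - 2 = 64 - 3 ≡ 6; y = λ·(1 - 6) - 5 ≡ 10. → (6, 10)
4Q: (6, 10) + (2, 2). λ = (2 - 10)/(2 - 6) ≡ 3/7 mod 11. 7⁻¹ ≡ 8 (mod 11), so λ ≡ 2.
  x = λ² - 6 - 2 = 4 - 8 ≡ 7; y = λ·(6 - 7) - 10 ≡ 10. → (7, 10)
5Q: (7, 10) + (2, 2). λ = (2 - 10)/(2 - 7) ≡ 3/6 mod 11. 6⁻¹ ≡ 2 (mod 11), so λ ≡ 6.
  x = λ² - 7 - 2 = 36 - 9 ≡ 5; y = λ·(7 - 5) - 10 ≡ 2. → (5, 2)

(5, 2)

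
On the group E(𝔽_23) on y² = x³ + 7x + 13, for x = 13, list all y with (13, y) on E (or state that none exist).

x³ + 7x + 13 = 2301 ≡ 1 (mod 23).
Square roots of 1 mod 23: 1 and 22 (since 1² = 1 ≡ 1).

1, 22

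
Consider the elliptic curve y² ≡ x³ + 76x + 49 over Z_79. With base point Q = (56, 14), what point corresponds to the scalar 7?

(30, 40)

Repeated addition: build up to 7Q.
2Q: tangent at (56, 14): λ = (3·56² + 76)/(2·14) ≡ 4/28. 28⁻¹ ≡ 48 (mod 79) since 28·48 = 1344 ≡ 1, so λ ≡ 4·48 ≡ 34.
  x = λ² - 56 - 56 = 1156 - 112 ≡ 17; y = λ·(56 - 17) - 14 ≡ 48. → (17, 48)
3Q: (17, 48) + (56, 14). λ = (14 - 48)/(56 - 17) ≡ 45/39 mod 79. 39⁻¹ ≡ 77 (mod 79), so λ ≡ 68.
  x = λ² - 17 - 56 = 4624 - 73 ≡ 48; y = λ·(17 - 48) - 48 ≡ 56. → (48, 56)
4Q: (48, 56) + (56, 14). λ = (14 - 56)/(56 - 48) ≡ 37/8 mod 79. 8⁻¹ ≡ 10 (mod 79) since 8·10 = 80 ≡ 1, so λ ≡ 54.
  x = λ² - 48 - 56 = 2916 - 104 ≡ 47; y = λ·(48 - 47) - 56 ≡ 77. → (47, 77)
5Q: (47, 77) + (56, 14). λ = (14 - 77)/(56 - 47) ≡ 16/9 mod 79. 9⁻¹ ≡ 44 (mod 79) since 9·44 = 396 ≡ 1, so λ ≡ 72.
  x = λ² - 47 - 56 = 5184 - 103 ≡ 25; y = λ·(47 - 25) - 77 ≡ 6. → (25, 6)
6Q: (25, 6) + (56, 14). λ = (14 - 6)/(56 - 25) ≡ 8/31 mod 79. 31⁻¹ ≡ 51 (mod 79), so λ ≡ 13.
  x = λ² - 25 - 56 = 169 - 81 ≡ 9; y = λ·(25 - 9) - 6 ≡ 44. → (9, 44)
7Q: (9, 44) + (56, 14). λ = (14 - 44)/(56 - 9) ≡ 49/47 mod 79. 47⁻¹ ≡ 37 (mod 79) since 47·37 = 1739 ≡ 1, so λ ≡ 75.
  x = λ² - 9 - 56 = 5625 - 65 ≡ 30; y = λ·(9 - 30) - 44 ≡ 40. → (30, 40)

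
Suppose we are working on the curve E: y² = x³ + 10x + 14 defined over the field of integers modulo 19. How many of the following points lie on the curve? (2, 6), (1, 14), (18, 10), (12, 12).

1

(2, 6): 6² ≡ 17, rhs ≡ 4 → off.
(1, 14): 14² ≡ 6, rhs ≡ 6 → on.
(18, 10): 10² ≡ 5, rhs ≡ 3 → off.
(12, 12): 12² ≡ 11, rhs ≡ 0 → off.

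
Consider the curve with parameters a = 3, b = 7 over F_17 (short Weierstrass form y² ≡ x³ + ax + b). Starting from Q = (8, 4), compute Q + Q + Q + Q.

(9, 10)

Double-and-add on 4 = (100)₂. Start with Q = (8, 4) for the leading 1-bit.
double: tangent at (8, 4): λ = (3·8² + 3)/(2·4) ≡ 8/8. 8⁻¹ ≡ 15 (mod 17), so λ ≡ 8·15 ≡ 1.
  x = λ² - 8 - 8 = 1 - 16 ≡ 2; y = λ·(8 - 2) - 4 ≡ 2. → (2, 2)
double: tangent at (2, 2): λ = (3·2² + 3)/(2·2) ≡ 15/4. 4⁻¹ ≡ 13 (mod 17), so λ ≡ 15·13 ≡ 8.
  x = λ² - 2 - 2 = 64 - 4 ≡ 9; y = λ·(2 - 9) - 2 ≡ 10. → (9, 10)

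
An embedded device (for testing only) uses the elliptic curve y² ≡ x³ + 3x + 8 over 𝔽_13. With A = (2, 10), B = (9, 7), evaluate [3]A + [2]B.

First 3A:
Repeated addition: build up to 3A.
2A: tangent at (2, 10): λ = (3·2² + 3)/(2·10) ≡ 2/7. 7⁻¹ ≡ 2 (mod 13) since 7·2 = 14 ≡ 1, so λ ≡ 2·2 ≡ 4.
  x = λ² - 2 - 2 = 16 - 4 ≡ 12; y = λ·(2 - 12) - 10 ≡ 2. → (12, 2)
3A: (12, 2) + (2, 10). λ = (10 - 2)/(2 - 12) ≡ 8/3 mod 13. 3⁻¹ ≡ 9 (mod 13) since 3·9 = 27 ≡ 1, so λ ≡ 7.
  x = λ² - 12 - 2 = 49 - 14 ≡ 9; y = λ·(12 - 9) - 2 ≡ 6. → (9, 6)
3A = (9, 6).
Next 2B:
Repeated addition: build up to 2B.
2B: tangent at (9, 7): λ = (3·9² + 3)/(2·7) ≡ 12/1. 1⁻¹ ≡ 1 (mod 13), so λ ≡ 12·1 ≡ 12.
  x = λ² - 9 - 9 = 144 - 18 ≡ 9; y = λ·(9 - 9) - 7 ≡ 6. → (9, 6)
2B = (9, 6).
Finally 3A + 2B:
tangent at (9, 6): λ = (3·9² + 3)/(2·6) ≡ 12/12. 12⁻¹ ≡ 12 (mod 13), so λ ≡ 12·12 ≡ 1.
  x = λ² - 9 - 9 = 1 - 18 ≡ 9; y = λ·(9 - 9) - 6 ≡ 7. → (9, 7)

(9, 7)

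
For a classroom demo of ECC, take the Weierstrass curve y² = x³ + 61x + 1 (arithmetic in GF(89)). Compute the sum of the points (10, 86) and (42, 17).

(10, 86) + (42, 17). λ = (17 - 86)/(42 - 10) ≡ 20/32 mod 89. 32⁻¹ ≡ 64 (mod 89), so λ ≡ 34.
  x = λ² - 10 - 42 = 1156 - 52 ≡ 36; y = λ·(10 - 36) - 86 ≡ 9. → (36, 9)

(36, 9)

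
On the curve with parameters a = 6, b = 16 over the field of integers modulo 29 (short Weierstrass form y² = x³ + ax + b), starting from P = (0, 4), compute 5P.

Double-and-add on 5 = (101)₂. Start with P = (0, 4) for the leading 1-bit.
double: tangent at (0, 4): λ = (3·0² + 6)/(2·4) ≡ 6/8. 8⁻¹ ≡ 11 (mod 29) since 8·11 = 88 ≡ 1, so λ ≡ 6·11 ≡ 8.
  x = λ² - 0 - 0 = 64 - 0 ≡ 6; y = λ·(0 - 6) - 4 ≡ 6. → (6, 6)
double: tangent at (6, 6): λ = (3·6² + 6)/(2·6) ≡ 27/12. 12⁻¹ ≡ 17 (mod 29) since 12·17 = 204 ≡ 1, so λ ≡ 27·17 ≡ 24.
  x = λ² - 6 - 6 = 576 - 12 ≡ 13; y = λ·(6 - 13) - 6 ≡ 0. → (13, 0)
add P: (13, 0) + (0, 4). λ = (4 - 0)/(0 - 13) ≡ 4/16 mod 29. 16⁻¹ ≡ 20 (mod 29), so λ ≡ 22.
  x = λ² - 13 - 0 = 484 - 13 ≡ 7; y = λ·(13 - 7) - 0 ≡ 16. → (7, 16)

(7, 16)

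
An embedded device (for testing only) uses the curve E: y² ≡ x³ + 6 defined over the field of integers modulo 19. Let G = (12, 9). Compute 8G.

(11, 8)

Repeated addition: build up to 8G.
2G: tangent at (12, 9): λ = (3·12² + 0)/(2·9) ≡ 14/18. 18⁻¹ ≡ 18 (mod 19), so λ ≡ 14·18 ≡ 5.
  x = λ² - 12 - 12 = 25 - 24 ≡ 1; y = λ·(12 - 1) - 9 ≡ 8. → (1, 8)
3G: (1, 8) + (12, 9). λ = (9 - 8)/(12 - 1) ≡ 1/11 mod 19. 11⁻¹ ≡ 7 (mod 19) since 11·7 = 77 ≡ 1, so λ ≡ 7.
  x = λ² - 1 - 12 = 49 - 13 ≡ 17; y = λ·(1 - 17) - 8 ≡ 13. → (17, 13)
4G: (17, 13) + (12, 9). λ = (9 - 13)/(12 - 17) ≡ 15/14 mod 19. 14⁻¹ ≡ 15 (mod 19), so λ ≡ 16.
  x = λ² - 17 - 12 = 256 - 29 ≡ 18; y = λ·(17 - 18) - 13 ≡ 9. → (18, 9)
5G: (18, 9) + (12, 9). λ = (9 - 9)/(12 - 18) ≡ 0/13 mod 19. 13⁻¹ ≡ 3 (mod 19), so λ ≡ 0.
  x = λ² - 18 - 12 = 0 - 30 ≡ 8; y = λ·(18 - 8) - 9 ≡ 10. → (8, 10)
6G: (8, 10) + (12, 9). λ = (9 - 10)/(12 - 8) ≡ 18/4 mod 19. 4⁻¹ ≡ 5 (mod 19) since 4·5 = 20 ≡ 1, so λ ≡ 14.
  x = λ² - 8 - 12 = 196 - 20 ≡ 5; y = λ·(8 - 5) - 10 ≡ 13. → (5, 13)
7G: (5, 13) + (12, 9). λ = (9 - 13)/(12 - 5) ≡ 15/7 mod 19. 7⁻¹ ≡ 11 (mod 19), so λ ≡ 13.
  x = λ² - 5 - 12 = 169 - 17 ≡ 0; y = λ·(5 - 0) - 13 ≡ 14. → (0, 14)
8G: (0, 14) + (12, 9). λ = (9 - 14)/(12 - 0) ≡ 14/12 mod 19. 12⁻¹ ≡ 8 (mod 19) since 12·8 = 96 ≡ 1, so λ ≡ 17.
  x = λ² - 0 - 12 = 289 - 12 ≡ 11; y = λ·(0 - 11) - 14 ≡ 8. → (11, 8)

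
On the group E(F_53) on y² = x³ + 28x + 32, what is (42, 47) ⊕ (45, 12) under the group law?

(2, 34)

(42, 47) + (45, 12). λ = (12 - 47)/(45 - 42) ≡ 18/3 mod 53. 3⁻¹ ≡ 18 (mod 53), so λ ≡ 6.
  x = λ² - 42 - 45 = 36 - 87 ≡ 2; y = λ·(42 - 2) - 47 ≡ 34. → (2, 34)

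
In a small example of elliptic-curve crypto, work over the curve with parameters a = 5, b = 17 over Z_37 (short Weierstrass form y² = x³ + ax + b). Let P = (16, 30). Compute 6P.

Repeated addition: build up to 6P.
2P: tangent at (16, 30): λ = (3·16² + 5)/(2·30) ≡ 33/23. 23⁻¹ ≡ 29 (mod 37) since 23·29 = 667 ≡ 1, so λ ≡ 33·29 ≡ 32.
  x = λ² - 16 - 16 = 1024 - 32 ≡ 30; y = λ·(16 - 30) - 30 ≡ 3. → (30, 3)
3P: (30, 3) + (16, 30). λ = (30 - 3)/(16 - 30) ≡ 27/23 mod 37. 23⁻¹ ≡ 29 (mod 37) since 23·29 = 667 ≡ 1, so λ ≡ 6.
  x = λ² - 30 - 16 = 36 - 46 ≡ 27; y = λ·(30 - 27) - 3 ≡ 15. → (27, 15)
4P: (27, 15) + (16, 30). λ = (30 - 15)/(16 - 27) ≡ 15/26 mod 37. 26⁻¹ ≡ 10 (mod 37) since 26·10 = 260 ≡ 1, so λ ≡ 2.
  x = λ² - 27 - 16 = 4 - 43 ≡ 35; y = λ·(27 - 35) - 15 ≡ 6. → (35, 6)
5P: (35, 6) + (16, 30). λ = (30 - 6)/(16 - 35) ≡ 24/18 mod 37. 18⁻¹ ≡ 35 (mod 37), so λ ≡ 26.
  x = λ² - 35 - 16 = 676 - 51 ≡ 33; y = λ·(35 - 33) - 6 ≡ 9. → (33, 9)
6P: (33, 9) + (16, 30). λ = (30 - 9)/(16 - 33) ≡ 21/20 mod 37. 20⁻¹ ≡ 13 (mod 37), so λ ≡ 14.
  x = λ² - 33 - 16 = 196 - 49 ≡ 36; y = λ·(33 - 36) - 9 ≡ 23. → (36, 23)

(36, 23)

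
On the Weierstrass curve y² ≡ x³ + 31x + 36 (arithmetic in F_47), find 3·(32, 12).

(36, 44)

Write P = (32, 12).
Repeated addition: build up to 3P.
2P: tangent at (32, 12): λ = (3·32² + 31)/(2·12) ≡ 1/24. 24⁻¹ ≡ 2 (mod 47), so λ ≡ 1·2 ≡ 2.
  x = λ² - 32 - 32 = 4 - 64 ≡ 34; y = λ·(32 - 34) - 12 ≡ 31. → (34, 31)
3P: (34, 31) + (32, 12). λ = (12 - 31)/(32 - 34) ≡ 28/45 mod 47. 45⁻¹ ≡ 23 (mod 47) since 45·23 = 1035 ≡ 1, so λ ≡ 33.
  x = λ² - 34 - 32 = 1089 - 66 ≡ 36; y = λ·(34 - 36) - 31 ≡ 44. → (36, 44)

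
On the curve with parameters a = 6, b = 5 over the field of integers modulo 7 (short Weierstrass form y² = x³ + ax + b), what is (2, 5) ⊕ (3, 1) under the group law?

(2, 5) + (3, 1). λ = (1 - 5)/(3 - 2) ≡ 3/1 mod 7. 1⁻¹ ≡ 1 (mod 7), so λ ≡ 3.
  x = λ² - 2 - 3 = 9 - 5 ≡ 4; y = λ·(2 - 4) - 5 ≡ 3. → (4, 3)

(4, 3)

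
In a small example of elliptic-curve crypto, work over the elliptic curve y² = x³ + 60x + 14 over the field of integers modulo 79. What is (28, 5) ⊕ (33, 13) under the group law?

(49, 72)

(28, 5) + (33, 13). λ = (13 - 5)/(33 - 28) ≡ 8/5 mod 79. 5⁻¹ ≡ 16 (mod 79), so λ ≡ 49.
  x = λ² - 28 - 33 = 2401 - 61 ≡ 49; y = λ·(28 - 49) - 5 ≡ 72. → (49, 72)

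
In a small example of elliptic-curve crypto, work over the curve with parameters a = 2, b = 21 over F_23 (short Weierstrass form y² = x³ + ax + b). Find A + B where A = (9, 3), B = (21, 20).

(9, 3) + (21, 20). λ = (20 - 3)/(21 - 9) ≡ 17/12 mod 23. 12⁻¹ ≡ 2 (mod 23) since 12·2 = 24 ≡ 1, so λ ≡ 11.
  x = λ² - 9 - 21 = 121 - 30 ≡ 22; y = λ·(9 - 22) - 3 ≡ 15. → (22, 15)

(22, 15)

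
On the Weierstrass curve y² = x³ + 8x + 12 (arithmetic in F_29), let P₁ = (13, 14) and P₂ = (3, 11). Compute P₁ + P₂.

(7, 11)

(13, 14) + (3, 11). λ = (11 - 14)/(3 - 13) ≡ 26/19 mod 29. 19⁻¹ ≡ 26 (mod 29) since 19·26 = 494 ≡ 1, so λ ≡ 9.
  x = λ² - 13 - 3 = 81 - 16 ≡ 7; y = λ·(13 - 7) - 14 ≡ 11. → (7, 11)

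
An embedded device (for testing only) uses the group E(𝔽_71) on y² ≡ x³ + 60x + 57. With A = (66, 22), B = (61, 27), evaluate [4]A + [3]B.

(11, 29)

First 4A:
Repeated addition: build up to 4A.
2A: tangent at (66, 22): λ = (3·66² + 60)/(2·22) ≡ 64/44. 44⁻¹ ≡ 21 (mod 71) since 44·21 = 924 ≡ 1, so λ ≡ 64·21 ≡ 66.
  x = λ² - 66 - 66 = 4356 - 132 ≡ 35; y = λ·(66 - 35) - 22 ≡ 36. → (35, 36)
3A: (35, 36) + (66, 22). λ = (22 - 36)/(66 - 35) ≡ 57/31 mod 71. 31⁻¹ ≡ 55 (mod 71) since 31·55 = 1705 ≡ 1, so λ ≡ 11.
  x = λ² - 35 - 66 = 121 - 101 ≡ 20; y = λ·(35 - 20) - 36 ≡ 58. → (20, 58)
4A: (20, 58) + (66, 22). λ = (22 - 58)/(66 - 20) ≡ 35/46 mod 71. 46⁻¹ ≡ 17 (mod 71), so λ ≡ 27.
  x = λ² - 20 - 66 = 729 - 86 ≡ 4; y = λ·(20 - 4) - 58 ≡ 19. → (4, 19)
4A = (4, 19).
Next 3B:
Repeated addition: build up to 3B.
2B: tangent at (61, 27): λ = (3·61² + 60)/(2·27) ≡ 5/54. 54⁻¹ ≡ 25 (mod 71), so λ ≡ 5·25 ≡ 54.
  x = λ² - 61 - 61 = 2916 - 122 ≡ 25; y = λ·(61 - 25) - 27 ≡ 0. → (25, 0)
3B: (25, 0) + (61, 27). λ = (27 - 0)/(61 - 25) ≡ 27/36 mod 71. 36⁻¹ ≡ 2 (mod 71), so λ ≡ 54.
  x = λ² - 25 - 61 = 2916 - 86 ≡ 61; y = λ·(25 - 61) - 0 ≡ 44. → (61, 44)
3B = (61, 44).
Finally 4A + 3B:
(4, 19) + (61, 44). λ = (44 - 19)/(61 - 4) ≡ 25/57 mod 71. 57⁻¹ ≡ 5 (mod 71), so λ ≡ 54.
  x = λ² - 4 - 61 = 2916 - 65 ≡ 11; y = λ·(4 - 11) - 19 ≡ 29. → (11, 29)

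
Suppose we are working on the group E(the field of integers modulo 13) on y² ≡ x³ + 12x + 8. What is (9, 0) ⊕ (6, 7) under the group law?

(9, 0) + (6, 7). λ = (7 - 0)/(6 - 9) ≡ 7/10 mod 13. 10⁻¹ ≡ 4 (mod 13), so λ ≡ 2.
  x = λ² - 9 - 6 = 4 - 15 ≡ 2; y = λ·(9 - 2) - 0 ≡ 1. → (2, 1)

(2, 1)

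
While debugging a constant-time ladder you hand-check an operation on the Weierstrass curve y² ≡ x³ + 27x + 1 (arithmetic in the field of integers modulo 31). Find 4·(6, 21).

Write Q = (6, 21).
Double-and-add on 4 = (100)₂. Start with Q = (6, 21) for the leading 1-bit.
double: tangent at (6, 21): λ = (3·6² + 27)/(2·21) ≡ 11/11. 11⁻¹ ≡ 17 (mod 31), so λ ≡ 11·17 ≡ 1.
  x = λ² - 6 - 6 = 1 - 12 ≡ 20; y = λ·(6 - 20) - 21 ≡ 27. → (20, 27)
double: tangent at (20, 27): λ = (3·20² + 27)/(2·27) ≡ 18/23. 23⁻¹ ≡ 27 (mod 31) since 23·27 = 621 ≡ 1, so λ ≡ 18·27 ≡ 21.
  x = λ² - 20 - 20 = 441 - 40 ≡ 29; y = λ·(20 - 29) - 27 ≡ 1. → (29, 1)

(29, 1)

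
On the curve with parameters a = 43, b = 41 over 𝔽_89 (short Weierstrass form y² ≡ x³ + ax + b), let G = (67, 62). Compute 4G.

Repeated addition: build up to 4G.
2G: tangent at (67, 62): λ = (3·67² + 43)/(2·62) ≡ 71/35. 35⁻¹ ≡ 28 (mod 89), so λ ≡ 71·28 ≡ 30.
  x = λ² - 67 - 67 = 900 - 134 ≡ 54; y = λ·(67 - 54) - 62 ≡ 61. → (54, 61)
3G: (54, 61) + (67, 62). λ = (62 - 61)/(67 - 54) ≡ 1/13 mod 89. 13⁻¹ ≡ 48 (mod 89), so λ ≡ 48.
  x = λ² - 54 - 67 = 2304 - 121 ≡ 47; y = λ·(54 - 47) - 61 ≡ 8. → (47, 8)
4G: (47, 8) + (67, 62). λ = (62 - 8)/(67 - 47) ≡ 54/20 mod 89. 20⁻¹ ≡ 49 (mod 89), so λ ≡ 65.
  x = λ² - 47 - 67 = 4225 - 114 ≡ 17; y = λ·(47 - 17) - 8 ≡ 73. → (17, 73)

(17, 73)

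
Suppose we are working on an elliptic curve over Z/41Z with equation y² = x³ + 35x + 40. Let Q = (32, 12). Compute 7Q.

Double-and-add on 7 = (111)₂. Start with Q = (32, 12) for the leading 1-bit.
double: tangent at (32, 12): λ = (3·32² + 35)/(2·12) ≡ 32/24. 24⁻¹ ≡ 12 (mod 41) since 24·12 = 288 ≡ 1, so λ ≡ 32·12 ≡ 15.
  x = λ² - 32 - 32 = 225 - 64 ≡ 38; y = λ·(32 - 38) - 12 ≡ 21. → (38, 21)
add Q: (38, 21) + (32, 12). λ = (12 - 21)/(32 - 38) ≡ 32/35 mod 41. 35⁻¹ ≡ 34 (mod 41), so λ ≡ 22.
  x = λ² - 38 - 32 = 484 - 70 ≡ 4; y = λ·(38 - 4) - 21 ≡ 30. → (4, 30)
double: tangent at (4, 30): λ = (3·4² + 35)/(2·30) ≡ 1/19. 19⁻¹ ≡ 13 (mod 41), so λ ≡ 1·13 ≡ 13.
  x = λ² - 4 - 4 = 169 - 8 ≡ 38; y = λ·(4 - 38) - 30 ≡ 20. → (38, 20)
add Q: (38, 20) + (32, 12). λ = (12 - 20)/(32 - 38) ≡ 33/35 mod 41. 35⁻¹ ≡ 34 (mod 41) since 35·34 = 1190 ≡ 1, so λ ≡ 15.
  x = λ² - 38 - 32 = 225 - 70 ≡ 32; y = λ·(38 - 32) - 20 ≡ 29. → (32, 29)

(32, 29)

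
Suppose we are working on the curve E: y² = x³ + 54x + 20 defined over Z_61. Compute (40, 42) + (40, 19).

O

The two points share x = 40 and their y-coordinates satisfy 42 + 19 ≡ 0 (mod 61), so they are inverses. Their sum is O.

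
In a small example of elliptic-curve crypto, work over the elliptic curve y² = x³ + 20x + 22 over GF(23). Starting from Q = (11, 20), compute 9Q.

Double-and-add on 9 = (1001)₂. Start with Q = (11, 20) for the leading 1-bit.
double: tangent at (11, 20): λ = (3·11² + 20)/(2·20) ≡ 15/17. 17⁻¹ ≡ 19 (mod 23), so λ ≡ 15·19 ≡ 9.
  x = λ² - 11 - 11 = 81 - 22 ≡ 13; y = λ·(11 - 13) - 20 ≡ 8. → (13, 8)
double: tangent at (13, 8): λ = (3·13² + 20)/(2·8) ≡ 21/16. 16⁻¹ ≡ 13 (mod 23) since 16·13 = 208 ≡ 1, so λ ≡ 21·13 ≡ 20.
  x = λ² - 13 - 13 = 400 - 26 ≡ 6; y = λ·(13 - 6) - 8 ≡ 17. → (6, 17)
double: tangent at (6, 17): λ = (3·6² + 20)/(2·17) ≡ 13/11. 11⁻¹ ≡ 21 (mod 23) since 11·21 = 231 ≡ 1, so λ ≡ 13·21 ≡ 20.
  x = λ² - 6 - 6 = 400 - 12 ≡ 20; y = λ·(6 - 20) - 17 ≡ 2. → (20, 2)
add Q: (20, 2) + (11, 20). λ = (20 - 2)/(11 - 20) ≡ 18/14 mod 23. 14⁻¹ ≡ 5 (mod 23), so λ ≡ 21.
  x = λ² - 20 - 11 = 441 - 31 ≡ 19; y = λ·(20 - 19) - 2 ≡ 19. → (19, 19)

(19, 19)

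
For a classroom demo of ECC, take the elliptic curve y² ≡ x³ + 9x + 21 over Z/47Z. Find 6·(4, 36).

(19, 1)

Write G = (4, 36).
Double-and-add on 6 = (110)₂. Start with G = (4, 36) for the leading 1-bit.
double: tangent at (4, 36): λ = (3·4² + 9)/(2·36) ≡ 10/25. 25⁻¹ ≡ 32 (mod 47), so λ ≡ 10·32 ≡ 38.
  x = λ² - 4 - 4 = 1444 - 8 ≡ 26; y = λ·(4 - 26) - 36 ≡ 21. → (26, 21)
add G: (26, 21) + (4, 36). λ = (36 - 21)/(4 - 26) ≡ 15/25 mod 47. 25⁻¹ ≡ 32 (mod 47), so λ ≡ 10.
  x = λ² - 26 - 4 = 100 - 30 ≡ 23; y = λ·(26 - 23) - 21 ≡ 9. → (23, 9)
double: tangent at (23, 9): λ = (3·23² + 9)/(2·9) ≡ 45/18. 18⁻¹ ≡ 34 (mod 47) since 18·34 = 612 ≡ 1, so λ ≡ 45·34 ≡ 26.
  x = λ² - 23 - 23 = 676 - 46 ≡ 19; y = λ·(23 - 19) - 9 ≡ 1. → (19, 1)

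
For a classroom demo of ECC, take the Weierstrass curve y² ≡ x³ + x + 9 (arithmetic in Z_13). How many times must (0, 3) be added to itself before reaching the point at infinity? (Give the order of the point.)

2P: tangent at (0, 3): λ = (3·0² + 1)/(2·3) ≡ 1/6. 6⁻¹ ≡ 11 (mod 13), so λ ≡ 1·11 ≡ 11.
  x = λ² - 0 - 0 = 121 - 0 ≡ 4; y = λ·(0 - 4) - 3 ≡ 5. → (4, 5)
3P: (4, 5) + (0, 3). λ = (3 - 5)/(0 - 4) ≡ 11/9 mod 13. 9⁻¹ ≡ 3 (mod 13), so λ ≡ 7.
  x = λ² - 4 - 0 = 49 - 4 ≡ 6; y = λ·(4 - 6) - 5 ≡ 7. → (6, 7)
4P: (6, 7) + (0, 3). λ = (3 - 7)/(0 - 6) ≡ 9/7 mod 13. 7⁻¹ ≡ 2 (mod 13) since 7·2 = 14 ≡ 1, so λ ≡ 5.
  x = λ² - 6 - 0 = 25 - 6 ≡ 6; y = λ·(6 - 6) - 7 ≡ 6. → (6, 6)
5P: (6, 6) + (0, 3). λ = (3 - 6)/(0 - 6) ≡ 10/7 mod 13. 7⁻¹ ≡ 2 (mod 13), so λ ≡ 7.
  x = λ² - 6 - 0 = 49 - 6 ≡ 4; y = λ·(6 - 4) - 6 ≡ 8. → (4, 8)
6P: (4, 8) + (0, 3). λ = (3 - 8)/(0 - 4) ≡ 8/9 mod 13. 9⁻¹ ≡ 3 (mod 13), so λ ≡ 11.
  x = λ² - 4 - 0 = 121 - 4 ≡ 0; y = λ·(4 - 0) - 8 ≡ 10. → (0, 10)
7P: (0, 10) + (0, 3): same x and y₁ ≡ -y₂, so the sum is the point at infinity.
7P = the point at infinity, so the order is 7.

7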